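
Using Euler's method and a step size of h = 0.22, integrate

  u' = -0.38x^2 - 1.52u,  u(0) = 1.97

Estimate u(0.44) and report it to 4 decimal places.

0.8687

Euler: u_{n+1} = u_n + h·f(x_n, u_n).
x=0.000000, u=1.970000: f=-2.994400 → u ← 1.970000 + 0.22·(-2.994400) = 1.311232
x=0.220000, u=1.311232: f=-2.011465 → u ← 1.311232 + 0.22·(-2.011465) = 0.868710
u(0.44) ≈ 0.8687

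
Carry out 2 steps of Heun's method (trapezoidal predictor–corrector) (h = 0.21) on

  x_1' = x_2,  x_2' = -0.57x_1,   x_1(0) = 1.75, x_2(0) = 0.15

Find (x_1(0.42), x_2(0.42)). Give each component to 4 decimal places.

1.7245, -0.2712

Heun on (x_1,x_2): k1 = f(t_n, state_n); k2 = f(t_n + h, state_n + h·k1); state_{n+1} = state_n + (h/2)·(k1 + k2).
0.000000: (1.750000, 0.150000)
  k1 = (0.150000, -0.997500)
  predictor → (1.781500, -0.059475)
  k2 = (-0.059475, -1.015455)
  → (1.759505, -0.061360)
0.210000: (1.759505, -0.061360)
  k1 = (-0.061360, -1.002918)
  predictor → (1.746619, -0.271973)
  k2 = (-0.271973, -0.995573)
  → (1.724505, -0.271202)
(x_1(0.42), x_2(0.42)) ≈ (1.7245, -0.2712)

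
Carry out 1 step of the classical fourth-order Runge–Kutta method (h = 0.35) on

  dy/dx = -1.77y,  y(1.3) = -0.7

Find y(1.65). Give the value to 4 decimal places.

-0.3772

RK4: k1 = f(x_n, y_n); k2 = f(x_n + h/2, y_n + (h/2)·k1); k3 = f(x_n + h/2, y_n + (h/2)·k2); k4 = f(x_n + h, y_n + h·k3); y_{n+1} = y_n + (h/6)·(k1 + 2k2 + 2k3 + k4).
x=1.300000, y=-0.700000:
  k1 = f(1.300000, -0.700000) = 1.239000
  k2 = f(1.475000, -0.483175) = 0.855220
  k3 = f(1.475000, -0.550337) = 0.974096
  k4 = f(1.650000, -0.359067) = 0.635548
  y ← -0.700000 + (0.35/6)·(k1 + 2k2 + 2k3 + k4) = -0.377231
y(1.65) ≈ -0.3772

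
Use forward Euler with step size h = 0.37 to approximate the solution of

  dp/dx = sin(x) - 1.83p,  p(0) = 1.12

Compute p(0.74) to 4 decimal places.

0.2506

Euler: p_{n+1} = p_n + h·f(x_n, p_n).
x=0.000000, p=1.120000: f=-2.049600 → p ← 1.120000 + 0.37·(-2.049600) = 0.361648
x=0.370000, p=0.361648: f=-0.300200 → p ← 0.361648 + 0.37·(-0.300200) = 0.250574
p(0.74) ≈ 0.2506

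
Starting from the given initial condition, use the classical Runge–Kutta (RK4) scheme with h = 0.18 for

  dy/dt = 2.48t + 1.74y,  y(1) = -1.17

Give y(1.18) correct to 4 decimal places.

-1.0314

RK4: k1 = f(t_n, y_n); k2 = f(t_n + h/2, y_n + (h/2)·k1); k3 = f(t_n + h/2, y_n + (h/2)·k2); k4 = f(t_n + h, y_n + h·k3); y_{n+1} = y_n + (h/6)·(k1 + 2k2 + 2k3 + k4).
t=1.000000, y=-1.170000:
  k1 = f(1.000000, -1.170000) = 0.444200
  k2 = f(1.090000, -1.130022) = 0.736962
  k3 = f(1.090000, -1.103673) = 0.782808
  k4 = f(1.180000, -1.029095) = 1.135776
  y ← -1.170000 + (0.18/6)·(k1 + 2k2 + 2k3 + k4) = -1.031415
y(1.18) ≈ -1.0314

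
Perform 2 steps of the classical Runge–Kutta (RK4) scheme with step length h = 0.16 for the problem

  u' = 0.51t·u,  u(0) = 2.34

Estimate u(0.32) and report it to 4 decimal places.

2.4019

RK4: k1 = f(t_n, u_n); k2 = f(t_n + h/2, u_n + (h/2)·k1); k3 = f(t_n + h/2, u_n + (h/2)·k2); k4 = f(t_n + h, u_n + h·k3); u_{n+1} = u_n + (h/6)·(k1 + 2k2 + 2k3 + k4).
t=0.000000, u=2.340000:
  k1 = f(0.000000, 2.340000) = 0.000000
  k2 = f(0.080000, 2.340000) = 0.095472
  k3 = f(0.080000, 2.347638) = 0.095784
  k4 = f(0.160000, 2.355325) = 0.192195
  u ← 2.340000 + (0.16/6)·(k1 + 2k2 + 2k3 + k4) = 2.355325
t=0.160000, u=2.355325:
  k1 = f(0.160000, 2.355325) = 0.192195
  k2 = f(0.240000, 2.370701) = 0.290174
  k3 = f(0.240000, 2.378539) = 0.291133
  k4 = f(0.320000, 2.401907) = 0.391991
  u ← 2.355325 + (0.16/6)·(k1 + 2k2 + 2k3 + k4) = 2.401907
u(0.32) ≈ 2.4019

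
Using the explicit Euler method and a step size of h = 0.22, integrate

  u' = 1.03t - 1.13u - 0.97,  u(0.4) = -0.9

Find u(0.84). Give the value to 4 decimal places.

Euler: u_{n+1} = u_n + h·f(t_n, u_n).
t=0.400000, u=-0.900000: f=0.459000 → u ← -0.900000 + 0.22·0.459000 = -0.799020
t=0.620000, u=-0.799020: f=0.571493 → u ← -0.799020 + 0.22·0.571493 = -0.673292
u(0.84) ≈ -0.6733

-0.6733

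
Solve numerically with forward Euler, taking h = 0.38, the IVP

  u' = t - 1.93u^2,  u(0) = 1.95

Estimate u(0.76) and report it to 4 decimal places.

Euler: u_{n+1} = u_n + h·f(t_n, u_n).
t=0.000000, u=1.950000: f=-7.338825 → u ← 1.950000 + 0.38·(-7.338825) = -0.838753
t=0.380000, u=-0.838753: f=-0.977769 → u ← -0.838753 + 0.38·(-0.977769) = -1.210306
u(0.76) ≈ -1.2103

-1.2103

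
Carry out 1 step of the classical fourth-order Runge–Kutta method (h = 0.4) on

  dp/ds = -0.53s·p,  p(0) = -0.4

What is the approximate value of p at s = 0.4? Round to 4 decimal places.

-0.3834

RK4: k1 = f(s_n, p_n); k2 = f(s_n + h/2, p_n + (h/2)·k1); k3 = f(s_n + h/2, p_n + (h/2)·k2); k4 = f(s_n + h, p_n + h·k3); p_{n+1} = p_n + (h/6)·(k1 + 2k2 + 2k3 + k4).
s=0.000000, p=-0.400000:
  k1 = f(0.000000, -0.400000) = 0.000000
  k2 = f(0.200000, -0.400000) = 0.042400
  k3 = f(0.200000, -0.391520) = 0.041501
  k4 = f(0.400000, -0.383400) = 0.081281
  p ← -0.400000 + (0.4/6)·(k1 + 2k2 + 2k3 + k4) = -0.383394
p(0.4) ≈ -0.3834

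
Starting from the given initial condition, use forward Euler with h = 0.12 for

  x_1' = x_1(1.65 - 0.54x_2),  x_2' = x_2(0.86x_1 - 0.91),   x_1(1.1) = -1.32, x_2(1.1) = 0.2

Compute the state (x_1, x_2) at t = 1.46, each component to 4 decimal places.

Euler on (x_1,x_2): x_1_{n+1} = x_1_n + h·x_1', x_2_{n+1} = x_2_n + h·x_2'.
1.100000: (-1.320000, 0.200000); f=(-2.035440, -0.409040) → (-1.564253, 0.150915)
1.220000: (-1.564253, 0.150915); f=(-2.453540, -0.340353) → (-1.858678, 0.110073)
1.340000: (-1.858678, 0.110073); f=(-2.956339, -0.276114) → (-2.213438, 0.076939)
(x_1(1.46), x_2(1.46)) ≈ (-2.2134, 0.0769)

-2.2134, 0.0769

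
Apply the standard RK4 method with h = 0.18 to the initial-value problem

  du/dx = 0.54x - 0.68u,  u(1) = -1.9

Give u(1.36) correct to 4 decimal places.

-1.2827

RK4: k1 = f(x_n, u_n); k2 = f(x_n + h/2, u_n + (h/2)·k1); k3 = f(x_n + h/2, u_n + (h/2)·k2); k4 = f(x_n + h, u_n + h·k3); u_{n+1} = u_n + (h/6)·(k1 + 2k2 + 2k3 + k4).
x=1.000000, u=-1.900000:
  k1 = f(1.000000, -1.900000) = 1.832000
  k2 = f(1.090000, -1.735120) = 1.768482
  k3 = f(1.090000, -1.740837) = 1.772369
  k4 = f(1.180000, -1.580974) = 1.712262
  u ← -1.900000 + (0.18/6)·(k1 + 2k2 + 2k3 + k4) = -1.581221
x=1.180000, u=-1.581221:
  k1 = f(1.180000, -1.581221) = 1.712430
  k2 = f(1.270000, -1.427102) = 1.656230
  k3 = f(1.270000, -1.432160) = 1.659669
  k4 = f(1.360000, -1.282481) = 1.606487
  u ← -1.581221 + (0.18/6)·(k1 + 2k2 + 2k3 + k4) = -1.282700
u(1.36) ≈ -1.2827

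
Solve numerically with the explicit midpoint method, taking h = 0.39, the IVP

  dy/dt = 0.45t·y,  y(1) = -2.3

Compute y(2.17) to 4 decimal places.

-5.1916

Midpoint: k1 = f(t_n, y_n); k2 = f(t_n + h/2, y_n + (h/2)·k1); y_{n+1} = y_n + h·k2.
t=1.000000, y=-2.300000:
  k1 = f(1.000000, -2.300000) = -1.035000
  k2 = f(1.195000, -2.501825) = -1.345356
  y ← -2.300000 + 0.39·(-1.345356) = -2.824689
t=1.390000, y=-2.824689:
  k1 = f(1.390000, -2.824689) = -1.766843
  k2 = f(1.585000, -3.169223) = -2.260449
  y ← -2.824689 + 0.39·(-2.260449) = -3.706264
t=1.780000, y=-3.706264:
  k1 = f(1.780000, -3.706264) = -2.968717
  k2 = f(1.975000, -4.285164) = -3.808439
  y ← -3.706264 + 0.39·(-3.808439) = -5.191555
y(2.17) ≈ -5.1916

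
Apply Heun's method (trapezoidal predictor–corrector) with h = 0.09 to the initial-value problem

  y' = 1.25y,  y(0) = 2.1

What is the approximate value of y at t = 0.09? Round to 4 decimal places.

2.3495

Heun: k1 = f(t_n, y_n); k2 = f(t_n + h, y_n + h·k1); y_{n+1} = y_n + (h/2)·(k1 + k2).
t=0.000000, y=2.100000:
  k1 = f(0.000000, 2.100000) = 2.625000
  k2 = f(0.090000, 2.336250) = 2.920313
  y ← 2.100000 + (0.09/2)·(2.625000 + 2.920313) = 2.349539
y(0.09) ≈ 2.3495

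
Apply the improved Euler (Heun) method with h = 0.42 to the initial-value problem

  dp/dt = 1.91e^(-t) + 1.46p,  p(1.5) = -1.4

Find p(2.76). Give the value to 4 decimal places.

-7.1939

Heun: k1 = f(t_n, p_n); k2 = f(t_n + h, p_n + h·k1); p_{n+1} = p_n + (h/2)·(k1 + k2).
t=1.500000, p=-1.400000:
  k1 = f(1.500000, -1.400000) = -1.617821
  k2 = f(1.920000, -2.079485) = -2.756029
  p ← -1.400000 + (0.42/2)·(-1.617821 + (-2.756029)) = -2.318509
t=1.920000, p=-2.318509:
  k1 = f(1.920000, -2.318509) = -3.105003
  k2 = f(2.340000, -3.622610) = -5.105025
  p ← -2.318509 + (0.42/2)·(-3.105003 + (-5.105025)) = -4.042614
t=2.340000, p=-4.042614:
  k1 = f(2.340000, -4.042614) = -5.718231
  k2 = f(2.760000, -6.444271) = -9.287749
  p ← -4.042614 + (0.42/2)·(-5.718231 + (-9.287749)) = -7.193870
p(2.76) ≈ -7.1939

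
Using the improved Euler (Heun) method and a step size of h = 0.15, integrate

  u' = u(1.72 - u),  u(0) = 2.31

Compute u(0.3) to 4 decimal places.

2.0345

Heun: k1 = f(t_n, u_n); k2 = f(t_n + h, u_n + h·k1); u_{n+1} = u_n + (h/2)·(k1 + k2).
t=0.000000, u=2.310000:
  k1 = f(0.000000, 2.310000) = -1.362900
  k2 = f(0.150000, 2.105565) = -0.811832
  u ← 2.310000 + (0.15/2)·(-1.362900 + (-0.811832)) = 2.146895
t=0.150000, u=2.146895:
  k1 = f(0.150000, 2.146895) = -0.916499
  k2 = f(0.300000, 2.009420) = -0.581567
  u ← 2.146895 + (0.15/2)·(-0.916499 + (-0.581567)) = 2.034540
u(0.3) ≈ 2.0345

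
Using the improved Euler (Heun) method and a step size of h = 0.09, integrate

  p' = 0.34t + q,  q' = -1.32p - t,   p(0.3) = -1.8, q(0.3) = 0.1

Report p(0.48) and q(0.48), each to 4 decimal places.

-1.7255, 0.4509

Heun on (p,q): k1 = f(t_n, state_n); k2 = f(t_n + h, state_n + h·k1); state_{n+1} = state_n + (h/2)·(k1 + k2).
0.300000: (-1.800000, 0.100000)
  k1 = (0.202000, 2.076000)
  predictor → (-1.781820, 0.286840)
  k2 = (0.419440, 1.962002)
  → (-1.772035, 0.281710)
0.390000: (-1.772035, 0.281710)
  k1 = (0.414310, 1.949086)
  predictor → (-1.734747, 0.457128)
  k2 = (0.620328, 1.809866)
  → (-1.725476, 0.450863)
(p(0.48), q(0.48)) ≈ (-1.7255, 0.4509)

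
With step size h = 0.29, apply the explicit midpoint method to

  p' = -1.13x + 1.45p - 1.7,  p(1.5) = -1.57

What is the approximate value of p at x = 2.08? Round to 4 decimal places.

Midpoint: k1 = f(x_n, p_n); k2 = f(x_n + h/2, p_n + (h/2)·k1); p_{n+1} = p_n + h·k2.
x=1.500000, p=-1.570000:
  k1 = f(1.500000, -1.570000) = -5.671500
  k2 = f(1.645000, -2.392367) = -7.027783
  p ← -1.570000 + 0.29·(-7.027783) = -3.608057
x=1.790000, p=-3.608057:
  k1 = f(1.790000, -3.608057) = -8.954383
  k2 = f(1.935000, -4.906443) = -11.000892
  p ← -3.608057 + 0.29·(-11.000892) = -6.798316
p(2.08) ≈ -6.7983

-6.7983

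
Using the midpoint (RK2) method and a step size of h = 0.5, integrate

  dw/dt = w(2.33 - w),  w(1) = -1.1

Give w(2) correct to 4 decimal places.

-161.9989

Midpoint: k1 = f(t_n, w_n); k2 = f(t_n + h/2, w_n + (h/2)·k1); w_{n+1} = w_n + h·k2.
t=1.000000, w=-1.100000:
  k1 = f(1.000000, -1.100000) = -3.773000
  k2 = f(1.250000, -2.043250) = -8.935643
  w ← -1.100000 + 0.5·(-8.935643) = -5.567822
t=1.500000, w=-5.567822:
  k1 = f(1.500000, -5.567822) = -43.973661
  k2 = f(1.750000, -16.561237) = -312.862243
  w ← -5.567822 + 0.5·(-312.862243) = -161.998943
w(2) ≈ -161.9989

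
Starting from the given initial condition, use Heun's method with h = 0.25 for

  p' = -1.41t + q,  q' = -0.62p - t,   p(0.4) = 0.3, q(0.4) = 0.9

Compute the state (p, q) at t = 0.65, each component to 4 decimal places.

Heun on (p,q): k1 = f(t_n, state_n); k2 = f(t_n + h, state_n + h·k1); state_{n+1} = state_n + (h/2)·(k1 + k2).
0.400000: (0.300000, 0.900000)
  k1 = (0.336000, -0.586000)
  predictor → (0.384000, 0.753500)
  k2 = (-0.163000, -0.888080)
  → (0.321625, 0.715740)
(p(0.65), q(0.65)) ≈ (0.3216, 0.7157)

0.3216, 0.7157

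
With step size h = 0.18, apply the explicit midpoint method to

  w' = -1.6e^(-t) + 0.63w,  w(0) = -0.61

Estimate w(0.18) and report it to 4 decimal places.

Midpoint: k1 = f(t_n, w_n); k2 = f(t_n + h/2, w_n + (h/2)·k1); w_{n+1} = w_n + h·k2.
t=0.000000, w=-0.610000:
  k1 = f(0.000000, -0.610000) = -1.984300
  k2 = f(0.090000, -0.788587) = -1.959100
  w ← -0.610000 + 0.18·(-1.959100) = -0.962638
w(0.18) ≈ -0.9626

-0.9626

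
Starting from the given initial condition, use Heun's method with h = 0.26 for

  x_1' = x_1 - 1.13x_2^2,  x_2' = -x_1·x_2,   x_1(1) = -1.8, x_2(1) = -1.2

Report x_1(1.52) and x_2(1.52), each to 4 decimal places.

-6.8393, -5.4402

Heun on (x_1,x_2): k1 = f(x_n, state_n); k2 = f(x_n + h, state_n + h·k1); state_{n+1} = state_n + (h/2)·(k1 + k2).
1.000000: (-1.800000, -1.200000)
  k1 = (-3.427200, -2.160000)
  predictor → (-2.691072, -1.761600)
  k2 = (-6.197727, -4.740592)
  → (-3.051241, -2.097077)
1.260000: (-3.051241, -2.097077)
  k1 = (-8.020678, -6.398686)
  predictor → (-5.136617, -3.760735)
  k2 = (-21.118355, -19.317457)
  → (-6.839315, -5.440176)
(x_1(1.52), x_2(1.52)) ≈ (-6.8393, -5.4402)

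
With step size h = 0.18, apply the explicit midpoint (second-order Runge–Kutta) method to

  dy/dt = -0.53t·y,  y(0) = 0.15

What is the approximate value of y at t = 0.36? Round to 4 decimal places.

Midpoint: k1 = f(t_n, y_n); k2 = f(t_n + h/2, y_n + (h/2)·k1); y_{n+1} = y_n + h·k2.
t=0.000000, y=0.150000:
  k1 = f(0.000000, 0.150000) = 0.000000
  k2 = f(0.090000, 0.150000) = -0.007155
  y ← 0.150000 + 0.18·(-0.007155) = 0.148712
t=0.180000, y=0.148712:
  k1 = f(0.180000, 0.148712) = -0.014187
  k2 = f(0.270000, 0.147435) = -0.021098
  y ← 0.148712 + 0.18·(-0.021098) = 0.144914
y(0.36) ≈ 0.1449

0.1449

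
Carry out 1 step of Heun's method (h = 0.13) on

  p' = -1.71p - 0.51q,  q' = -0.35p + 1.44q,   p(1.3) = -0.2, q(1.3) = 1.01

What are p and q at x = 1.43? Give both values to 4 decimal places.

Heun on (p,q): k1 = f(x_n, state_n); k2 = f(x_n + h, state_n + h·k1); state_{n+1} = state_n + (h/2)·(k1 + k2).
1.300000: (-0.200000, 1.010000)
  k1 = (-0.173100, 1.524400)
  predictor → (-0.222503, 1.208172)
  k2 = (-0.235688, 1.817644)
  → (-0.226571, 1.227233)
(p(1.43), q(1.43)) ≈ (-0.2266, 1.2272)

-0.2266, 1.2272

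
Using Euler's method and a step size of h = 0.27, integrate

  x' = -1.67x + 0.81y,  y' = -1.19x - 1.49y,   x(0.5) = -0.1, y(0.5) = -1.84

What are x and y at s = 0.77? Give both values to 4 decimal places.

Euler on (x,y): x_{n+1} = x_n + h·x', y_{n+1} = y_n + h·y'.
0.500000: (-0.100000, -1.840000); f=(-1.323400, 2.860600) → (-0.457318, -1.067638)
(x(0.77), y(0.77)) ≈ (-0.4573, -1.0676)

-0.4573, -1.0676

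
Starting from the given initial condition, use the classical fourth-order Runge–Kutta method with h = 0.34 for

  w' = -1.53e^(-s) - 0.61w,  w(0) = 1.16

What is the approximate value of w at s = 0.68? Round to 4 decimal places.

RK4: k1 = f(s_n, w_n); k2 = f(s_n + h/2, w_n + (h/2)·k1); k3 = f(s_n + h/2, w_n + (h/2)·k2); k4 = f(s_n + h, w_n + h·k3); w_{n+1} = w_n + (h/6)·(k1 + 2k2 + 2k3 + k4).
s=0.000000, w=1.160000:
  k1 = f(0.000000, 1.160000) = -2.237600
  k2 = f(0.170000, 0.779608) = -1.766368
  k3 = f(0.170000, 0.859717) = -1.815235
  k4 = f(0.340000, 0.542820) = -1.420129
  w ← 1.160000 + (0.34/6)·(k1 + 2k2 + 2k3 + k4) = 0.546814
s=0.340000, w=0.546814:
  k1 = f(0.340000, 0.546814) = -1.422565
  k2 = f(0.510000, 0.304978) = -1.104795
  k3 = f(0.510000, 0.358999) = -1.137747
  k4 = f(0.680000, 0.159980) = -0.872712
  w ← 0.546814 + (0.34/6)·(k1 + 2k2 + 2k3 + k4) = 0.162593
w(0.68) ≈ 0.1626

0.1626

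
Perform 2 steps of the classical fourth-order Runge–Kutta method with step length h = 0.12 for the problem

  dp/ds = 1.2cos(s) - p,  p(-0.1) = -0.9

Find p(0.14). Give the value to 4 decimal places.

-0.4526

RK4: k1 = f(s_n, p_n); k2 = f(s_n + h/2, p_n + (h/2)·k1); k3 = f(s_n + h/2, p_n + (h/2)·k2); k4 = f(s_n + h, p_n + h·k3); p_{n+1} = p_n + (h/6)·(k1 + 2k2 + 2k3 + k4).
s=-0.100000, p=-0.900000:
  k1 = f(-0.100000, -0.900000) = 2.094005
  k2 = f(-0.040000, -0.774360) = 1.973400
  k3 = f(-0.040000, -0.781596) = 1.980636
  k4 = f(0.020000, -0.662324) = 1.862084
  p ← -0.900000 + (0.12/6)·(k1 + 2k2 + 2k3 + k4) = -0.662717
s=0.020000, p=-0.662717:
  k1 = f(0.020000, -0.662717) = 1.862477
  k2 = f(0.080000, -0.550968) = 1.747130
  k3 = f(0.080000, -0.557889) = 1.754051
  k4 = f(0.140000, -0.452231) = 1.640490
  p ← -0.662717 + (0.12/6)·(k1 + 2k2 + 2k3 + k4) = -0.452610
p(0.14) ≈ -0.4526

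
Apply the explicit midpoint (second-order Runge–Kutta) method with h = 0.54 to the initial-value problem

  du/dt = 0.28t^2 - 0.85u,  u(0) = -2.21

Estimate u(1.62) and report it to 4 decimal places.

-0.2995

Midpoint: k1 = f(t_n, u_n); k2 = f(t_n + h/2, u_n + (h/2)·k1); u_{n+1} = u_n + h·k2.
t=0.000000, u=-2.210000:
  k1 = f(0.000000, -2.210000) = 1.878500
  k2 = f(0.270000, -1.702805) = 1.467796
  u ← -2.210000 + 0.54·1.467796 = -1.417390
t=0.540000, u=-1.417390:
  k1 = f(0.540000, -1.417390) = 1.286430
  k2 = f(0.810000, -1.070054) = 1.093254
  u ← -1.417390 + 0.54·1.093254 = -0.827033
t=1.080000, u=-0.827033:
  k1 = f(1.080000, -0.827033) = 1.029570
  k2 = f(1.350000, -0.549049) = 0.976992
  u ← -0.827033 + 0.54·0.976992 = -0.299457
u(1.62) ≈ -0.2995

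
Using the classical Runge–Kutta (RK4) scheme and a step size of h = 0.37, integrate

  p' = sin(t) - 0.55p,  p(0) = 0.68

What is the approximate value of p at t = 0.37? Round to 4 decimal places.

0.6181

RK4: k1 = f(t_n, p_n); k2 = f(t_n + h/2, p_n + (h/2)·k1); k3 = f(t_n + h/2, p_n + (h/2)·k2); k4 = f(t_n + h, p_n + h·k3); p_{n+1} = p_n + (h/6)·(k1 + 2k2 + 2k3 + k4).
t=0.000000, p=0.680000:
  k1 = f(0.000000, 0.680000) = -0.374000
  k2 = f(0.185000, 0.610810) = -0.151999
  k3 = f(0.185000, 0.651880) = -0.174588
  k4 = f(0.370000, 0.615403) = 0.023144
  p ← 0.680000 + (0.37/6)·(k1 + 2k2 + 2k3 + k4) = 0.618085
p(0.37) ≈ 0.6181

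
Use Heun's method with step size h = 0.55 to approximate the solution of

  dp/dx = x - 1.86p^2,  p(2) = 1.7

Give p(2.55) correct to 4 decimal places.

Heun: k1 = f(x_n, p_n); k2 = f(x_n + h, p_n + h·k1); p_{n+1} = p_n + (h/2)·(k1 + k2).
x=2.000000, p=1.700000:
  k1 = f(2.000000, 1.700000) = -3.375400
  k2 = f(2.550000, -0.156470) = 2.504462
  p ← 1.700000 + (0.55/2)·(-3.375400 + 2.504462) = 1.460492
p(2.55) ≈ 1.4605

1.4605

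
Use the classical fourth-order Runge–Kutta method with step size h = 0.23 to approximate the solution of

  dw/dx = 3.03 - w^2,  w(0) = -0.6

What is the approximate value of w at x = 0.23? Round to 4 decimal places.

RK4: k1 = f(x_n, w_n); k2 = f(x_n + h/2, w_n + (h/2)·k1); k3 = f(x_n + h/2, w_n + (h/2)·k2); k4 = f(x_n + h, w_n + h·k3); w_{n+1} = w_n + (h/6)·(k1 + 2k2 + 2k3 + k4).
x=0.000000, w=-0.600000:
  k1 = f(0.000000, -0.600000) = 2.670000
  k2 = f(0.115000, -0.292950) = 2.944180
  k3 = f(0.115000, -0.261419) = 2.961660
  k4 = f(0.230000, 0.081182) = 3.023410
  w ← -0.600000 + (0.23/6)·(k1 + 2k2 + 2k3 + k4) = 0.071028
w(0.23) ≈ 0.0710

0.0710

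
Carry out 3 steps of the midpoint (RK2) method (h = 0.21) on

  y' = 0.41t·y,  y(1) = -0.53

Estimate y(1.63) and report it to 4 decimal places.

Midpoint: k1 = f(t_n, y_n); k2 = f(t_n + h/2, y_n + (h/2)·k1); y_{n+1} = y_n + h·k2.
t=1.000000, y=-0.530000:
  k1 = f(1.000000, -0.530000) = -0.217300
  k2 = f(1.105000, -0.552817) = -0.250454
  y ← -0.530000 + 0.21·(-0.250454) = -0.582595
t=1.210000, y=-0.582595:
  k1 = f(1.210000, -0.582595) = -0.289025
  k2 = f(1.315000, -0.612943) = -0.330468
  y ← -0.582595 + 0.21·(-0.330468) = -0.651994
t=1.420000, y=-0.651994:
  k1 = f(1.420000, -0.651994) = -0.379591
  k2 = f(1.525000, -0.691851) = -0.432580
  y ← -0.651994 + 0.21·(-0.432580) = -0.742835
y(1.63) ≈ -0.7428

-0.7428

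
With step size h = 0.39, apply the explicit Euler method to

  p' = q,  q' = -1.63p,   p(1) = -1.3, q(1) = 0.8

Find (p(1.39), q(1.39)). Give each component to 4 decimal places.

Euler on (p,q): p_{n+1} = p_n + h·p', q_{n+1} = q_n + h·q'.
1.000000: (-1.300000, 0.800000); f=(0.800000, 2.119000) → (-0.988000, 1.626410)
(p(1.39), q(1.39)) ≈ (-0.9880, 1.6264)

-0.9880, 1.6264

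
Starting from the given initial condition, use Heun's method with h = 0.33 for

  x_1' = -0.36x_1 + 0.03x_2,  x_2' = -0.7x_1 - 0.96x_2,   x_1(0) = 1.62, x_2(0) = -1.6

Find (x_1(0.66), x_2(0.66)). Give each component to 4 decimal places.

Heun on (x_1,x_2): k1 = f(s_n, state_n); k2 = f(s_n + h, state_n + h·k1); state_{n+1} = state_n + (h/2)·(k1 + k2).
0.000000: (1.620000, -1.600000)
  k1 = (-0.631200, 0.402000)
  predictor → (1.411704, -1.467340)
  k2 = (-0.552234, 0.420454)
  → (1.424733, -1.464295)
0.330000: (1.424733, -1.464295)
  k1 = (-0.556833, 0.408410)
  predictor → (1.240979, -1.329520)
  k2 = (-0.486638, 0.407654)
  → (1.252561, -1.329645)
(x_1(0.66), x_2(0.66)) ≈ (1.2526, -1.3296)

1.2526, -1.3296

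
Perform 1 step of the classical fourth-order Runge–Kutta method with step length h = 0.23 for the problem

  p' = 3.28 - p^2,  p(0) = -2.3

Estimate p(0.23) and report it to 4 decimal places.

RK4: k1 = f(s_n, p_n); k2 = f(s_n + h/2, p_n + (h/2)·k1); k3 = f(s_n + h/2, p_n + (h/2)·k2); k4 = f(s_n + h, p_n + h·k3); p_{n+1} = p_n + (h/6)·(k1 + 2k2 + 2k3 + k4).
s=0.000000, p=-2.300000:
  k1 = f(0.000000, -2.300000) = -2.010000
  k2 = f(0.115000, -2.531150) = -3.126720
  k3 = f(0.115000, -2.659573) = -3.793328
  k4 = f(0.230000, -3.172465) = -6.784536
  p ← -2.300000 + (0.23/6)·(k1 + 2k2 + 2k3 + k4) = -3.167661
p(0.23) ≈ -3.1677

-3.1677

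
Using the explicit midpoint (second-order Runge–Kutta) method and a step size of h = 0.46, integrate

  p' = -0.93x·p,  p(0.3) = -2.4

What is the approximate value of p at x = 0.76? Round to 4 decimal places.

-1.8908

Midpoint: k1 = f(x_n, p_n); k2 = f(x_n + h/2, p_n + (h/2)·k1); p_{n+1} = p_n + h·k2.
x=0.300000, p=-2.400000:
  k1 = f(0.300000, -2.400000) = 0.669600
  k2 = f(0.530000, -2.245992) = 1.107049
  p ← -2.400000 + 0.46·1.107049 = -1.890757
p(0.76) ≈ -1.8908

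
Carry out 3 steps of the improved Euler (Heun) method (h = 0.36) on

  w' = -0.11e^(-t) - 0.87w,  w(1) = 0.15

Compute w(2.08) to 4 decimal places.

Heun: k1 = f(t_n, w_n); k2 = f(t_n + h, w_n + h·k1); w_{n+1} = w_n + (h/2)·(k1 + k2).
t=1.000000, w=0.150000:
  k1 = f(1.000000, 0.150000) = -0.170967
  k2 = f(1.360000, 0.088452) = -0.105186
  w ← 0.150000 + (0.36/2)·(-0.170967 + (-0.105186)) = 0.100293
t=1.360000, w=0.100293:
  k1 = f(1.360000, 0.100293) = -0.115487
  k2 = f(1.720000, 0.058717) = -0.070781
  w ← 0.100293 + (0.36/2)·(-0.115487 + (-0.070781)) = 0.066764
t=1.720000, w=0.066764:
  k1 = f(1.720000, 0.066764) = -0.077782
  k2 = f(2.080000, 0.038763) = -0.047466
  w ← 0.066764 + (0.36/2)·(-0.077782 + (-0.047466)) = 0.044220
w(2.08) ≈ 0.0442

0.0442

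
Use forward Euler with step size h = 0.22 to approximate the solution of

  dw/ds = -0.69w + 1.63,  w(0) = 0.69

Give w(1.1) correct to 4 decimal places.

1.6281

Euler: w_{n+1} = w_n + h·f(s_n, w_n).
s=0.000000, w=0.690000: f=1.153900 → w ← 0.690000 + 0.22·1.153900 = 0.943858
s=0.220000, w=0.943858: f=0.978738 → w ← 0.943858 + 0.22·0.978738 = 1.159180
s=0.440000, w=1.159180: f=0.830166 → w ← 1.159180 + 0.22·0.830166 = 1.341817
s=0.660000, w=1.341817: f=0.704146 → w ← 1.341817 + 0.22·0.704146 = 1.496729
s=0.880000, w=1.496729: f=0.597257 → w ← 1.496729 + 0.22·0.597257 = 1.628126
w(1.1) ≈ 1.6281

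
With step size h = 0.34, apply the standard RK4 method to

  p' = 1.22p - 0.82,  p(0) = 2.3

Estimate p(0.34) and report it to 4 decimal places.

3.1367

RK4: k1 = f(t_n, p_n); k2 = f(t_n + h/2, p_n + (h/2)·k1); k3 = f(t_n + h/2, p_n + (h/2)·k2); k4 = f(t_n + h, p_n + h·k3); p_{n+1} = p_n + (h/6)·(k1 + 2k2 + 2k3 + k4).
t=0.000000, p=2.300000:
  k1 = f(0.000000, 2.300000) = 1.986000
  k2 = f(0.170000, 2.637620) = 2.397896
  k3 = f(0.170000, 2.707642) = 2.483324
  k4 = f(0.340000, 3.144330) = 3.016083
  p ← 2.300000 + (0.34/6)·(k1 + 2k2 + 2k3 + k4) = 3.136656
p(0.34) ≈ 3.1367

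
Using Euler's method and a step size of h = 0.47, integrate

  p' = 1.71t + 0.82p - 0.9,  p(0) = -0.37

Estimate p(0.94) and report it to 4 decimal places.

-1.3414

Euler: p_{n+1} = p_n + h·f(t_n, p_n).
t=0.000000, p=-0.370000: f=-1.203400 → p ← -0.370000 + 0.47·(-1.203400) = -0.935598
t=0.470000, p=-0.935598: f=-0.863490 → p ← -0.935598 + 0.47·(-0.863490) = -1.341438
p(0.94) ≈ -1.3414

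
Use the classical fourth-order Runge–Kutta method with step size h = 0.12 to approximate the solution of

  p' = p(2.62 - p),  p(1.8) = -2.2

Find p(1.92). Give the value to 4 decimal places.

RK4: k1 = f(x_n, p_n); k2 = f(x_n + h/2, p_n + (h/2)·k1); k3 = f(x_n + h/2, p_n + (h/2)·k2); k4 = f(x_n + h, p_n + h·k3); p_{n+1} = p_n + (h/6)·(k1 + 2k2 + 2k3 + k4).
x=1.800000, p=-2.200000:
  k1 = f(1.800000, -2.200000) = -10.604000
  k2 = f(1.860000, -2.836240) = -15.475206
  k3 = f(1.860000, -3.128512) = -17.984292
  k4 = f(1.920000, -4.358115) = -30.411428
  p ← -2.200000 + (0.12/6)·(k1 + 2k2 + 2k3 + k4) = -4.358688
p(1.92) ≈ -4.3587

-4.3587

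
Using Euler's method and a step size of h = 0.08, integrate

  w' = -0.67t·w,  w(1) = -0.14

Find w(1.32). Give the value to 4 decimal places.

Euler: w_{n+1} = w_n + h·f(t_n, w_n).
t=1.000000, w=-0.140000: f=0.093800 → w ← -0.140000 + 0.08·0.093800 = -0.132496
t=1.080000, w=-0.132496: f=0.095874 → w ← -0.132496 + 0.08·0.095874 = -0.124826
t=1.160000, w=-0.124826: f=0.097015 → w ← -0.124826 + 0.08·0.097015 = -0.117065
t=1.240000, w=-0.117065: f=0.097258 → w ← -0.117065 + 0.08·0.097258 = -0.109284
w(1.32) ≈ -0.1093

-0.1093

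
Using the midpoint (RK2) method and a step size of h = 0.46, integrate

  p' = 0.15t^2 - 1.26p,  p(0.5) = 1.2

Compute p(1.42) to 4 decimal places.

0.5134

Midpoint: k1 = f(t_n, p_n); k2 = f(t_n + h/2, p_n + (h/2)·k1); p_{n+1} = p_n + h·k2.
t=0.500000, p=1.200000:
  k1 = f(0.500000, 1.200000) = -1.474500
  k2 = f(0.730000, 0.860865) = -1.004755
  p ← 1.200000 + 0.46·(-1.004755) = 0.737813
t=0.960000, p=0.737813:
  k1 = f(0.960000, 0.737813) = -0.791404
  k2 = f(1.190000, 0.555790) = -0.487880
  p ← 0.737813 + 0.46·(-0.487880) = 0.513388
p(1.42) ≈ 0.5134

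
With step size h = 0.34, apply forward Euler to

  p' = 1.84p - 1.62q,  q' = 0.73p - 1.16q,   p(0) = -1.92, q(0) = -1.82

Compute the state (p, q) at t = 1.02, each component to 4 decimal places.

-3.3690, -1.5365

Euler on (p,q): p_{n+1} = p_n + h·p', q_{n+1} = q_n + h·q'.
0.000000: (-1.920000, -1.820000); f=(-0.584400, 0.709600) → (-2.118696, -1.578736)
0.340000: (-2.118696, -1.578736); f=(-1.340848, 0.284686) → (-2.574584, -1.481943)
0.680000: (-2.574584, -1.481943); f=(-2.336488, -0.160393) → (-3.368990, -1.536476)
(p(1.02), q(1.02)) ≈ (-3.3690, -1.5365)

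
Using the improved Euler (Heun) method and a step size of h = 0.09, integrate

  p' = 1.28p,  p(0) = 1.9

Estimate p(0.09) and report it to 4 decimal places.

2.1315

Heun: k1 = f(x_n, p_n); k2 = f(x_n + h, p_n + h·k1); p_{n+1} = p_n + (h/2)·(k1 + k2).
x=0.000000, p=1.900000:
  k1 = f(0.000000, 1.900000) = 2.432000
  k2 = f(0.090000, 2.118880) = 2.712166
  p ← 1.900000 + (0.09/2)·(2.432000 + 2.712166) = 2.131487
p(0.09) ≈ 2.1315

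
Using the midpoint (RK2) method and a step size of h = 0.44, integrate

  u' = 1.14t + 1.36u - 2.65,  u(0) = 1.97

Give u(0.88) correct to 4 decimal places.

Midpoint: k1 = f(t_n, u_n); k2 = f(t_n + h/2, u_n + (h/2)·k1); u_{n+1} = u_n + h·k2.
t=0.000000, u=1.970000:
  k1 = f(0.000000, 1.970000) = 0.029200
  k2 = f(0.220000, 1.976424) = 0.288737
  u ← 1.970000 + 0.44·0.288737 = 2.097044
t=0.440000, u=2.097044:
  k1 = f(0.440000, 2.097044) = 0.703580
  k2 = f(0.660000, 2.251832) = 1.164891
  u ← 2.097044 + 0.44·1.164891 = 2.609596
u(0.88) ≈ 2.6096

2.6096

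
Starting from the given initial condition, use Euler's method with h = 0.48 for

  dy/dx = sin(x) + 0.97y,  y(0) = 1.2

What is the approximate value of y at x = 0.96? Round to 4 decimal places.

Euler: y_{n+1} = y_n + h·f(x_n, y_n).
x=0.000000, y=1.200000: f=1.164000 → y ← 1.200000 + 0.48·1.164000 = 1.758720
x=0.480000, y=1.758720: f=2.167738 → y ← 1.758720 + 0.48·2.167738 = 2.799234
y(0.96) ≈ 2.7992

2.7992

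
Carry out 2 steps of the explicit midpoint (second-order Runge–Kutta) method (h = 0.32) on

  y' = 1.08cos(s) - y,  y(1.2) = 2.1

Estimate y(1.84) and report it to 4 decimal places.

Midpoint: k1 = f(s_n, y_n); k2 = f(s_n + h/2, y_n + (h/2)·k1); y_{n+1} = y_n + h·k2.
s=1.200000, y=2.100000:
  k1 = f(1.200000, 2.100000) = -1.708654
  k2 = f(1.360000, 1.826615) = -1.600638
  y ← 2.100000 + 0.32·(-1.600638) = 1.587796
s=1.520000, y=1.587796:
  k1 = f(1.520000, 1.587796) = -1.532960
  k2 = f(1.680000, 1.342522) = -1.460228
  y ← 1.587796 + 0.32·(-1.460228) = 1.120523
y(1.84) ≈ 1.1205

1.1205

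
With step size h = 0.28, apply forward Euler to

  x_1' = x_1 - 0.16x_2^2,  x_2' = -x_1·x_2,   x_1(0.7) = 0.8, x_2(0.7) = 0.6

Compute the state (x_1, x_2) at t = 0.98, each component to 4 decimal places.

1.0079, 0.4656

Euler on (x_1,x_2): x_1_{n+1} = x_1_n + h·x_1', x_2_{n+1} = x_2_n + h·x_2'.
0.700000: (0.800000, 0.600000); f=(0.742400, -0.480000) → (1.007872, 0.465600)
(x_1(0.98), x_2(0.98)) ≈ (1.0079, 0.4656)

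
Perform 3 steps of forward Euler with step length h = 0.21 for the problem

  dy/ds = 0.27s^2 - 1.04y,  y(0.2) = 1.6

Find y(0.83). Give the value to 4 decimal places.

Euler: y_{n+1} = y_n + h·f(s_n, y_n).
s=0.200000, y=1.600000: f=-1.653200 → y ← 1.600000 + 0.21·(-1.653200) = 1.252828
s=0.410000, y=1.252828: f=-1.257554 → y ← 1.252828 + 0.21·(-1.257554) = 0.988742
s=0.620000, y=0.988742: f=-0.924503 → y ← 0.988742 + 0.21·(-0.924503) = 0.794596
y(0.83) ≈ 0.7946

0.7946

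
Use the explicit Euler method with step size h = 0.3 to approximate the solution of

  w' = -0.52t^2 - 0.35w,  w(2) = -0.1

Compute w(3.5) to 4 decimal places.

-4.6658

Euler: w_{n+1} = w_n + h·f(t_n, w_n).
t=2.000000, w=-0.100000: f=-2.045000 → w ← -0.100000 + 0.3·(-2.045000) = -0.713500
t=2.300000, w=-0.713500: f=-2.501075 → w ← -0.713500 + 0.3·(-2.501075) = -1.463822
t=2.600000, w=-1.463822: f=-3.002862 → w ← -1.463822 + 0.3·(-3.002862) = -2.364681
t=2.900000, w=-2.364681: f=-3.545562 → w ← -2.364681 + 0.3·(-3.545562) = -3.428350
t=3.200000, w=-3.428350: f=-4.124878 → w ← -3.428350 + 0.3·(-4.124878) = -4.665813
w(3.5) ≈ -4.6658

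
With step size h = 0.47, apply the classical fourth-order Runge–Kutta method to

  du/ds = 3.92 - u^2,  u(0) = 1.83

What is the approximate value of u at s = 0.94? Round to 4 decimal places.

RK4: k1 = f(s_n, u_n); k2 = f(s_n + h/2, u_n + (h/2)·k1); k3 = f(s_n + h/2, u_n + (h/2)·k2); k4 = f(s_n + h, u_n + h·k3); u_{n+1} = u_n + (h/6)·(k1 + 2k2 + 2k3 + k4).
s=0.000000, u=1.830000:
  k1 = f(0.000000, 1.830000) = 0.571100
  k2 = f(0.235000, 1.964209) = 0.061885
  k3 = f(0.235000, 1.844543) = 0.517661
  k4 = f(0.470000, 2.073301) = -0.378576
  u ← 1.830000 + (0.47/6)·(k1 + 2k2 + 2k3 + k4) = 1.935877
s=0.470000, u=1.935877:
  k1 = f(0.470000, 1.935877) = 0.172382
  k2 = f(0.705000, 1.976386) = 0.013897
  k3 = f(0.705000, 1.939142) = 0.159727
  k4 = f(0.940000, 2.010948) = -0.123912
  u ← 1.935877 + (0.47/6)·(k1 + 2k2 + 2k3 + k4) = 1.966874
u(0.94) ≈ 1.9669

1.9669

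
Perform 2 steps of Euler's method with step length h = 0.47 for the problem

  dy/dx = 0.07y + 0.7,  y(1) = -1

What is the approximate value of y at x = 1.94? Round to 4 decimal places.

Euler: y_{n+1} = y_n + h·f(x_n, y_n).
x=1.000000, y=-1.000000: f=0.630000 → y ← -1.000000 + 0.47·0.630000 = -0.703900
x=1.470000, y=-0.703900: f=0.650727 → y ← -0.703900 + 0.47·0.650727 = -0.398058
y(1.94) ≈ -0.3981

-0.3981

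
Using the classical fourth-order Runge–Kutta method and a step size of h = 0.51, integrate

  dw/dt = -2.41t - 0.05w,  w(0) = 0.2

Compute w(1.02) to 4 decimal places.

RK4: k1 = f(t_n, w_n); k2 = f(t_n + h/2, w_n + (h/2)·k1); k3 = f(t_n + h/2, w_n + (h/2)·k2); k4 = f(t_n + h, w_n + h·k3); w_{n+1} = w_n + (h/6)·(k1 + 2k2 + 2k3 + k4).
t=0.000000, w=0.200000:
  k1 = f(0.000000, 0.200000) = -0.010000
  k2 = f(0.255000, 0.197450) = -0.624422
  k3 = f(0.255000, 0.040772) = -0.616589
  k4 = f(0.510000, -0.114460) = -1.223377
  w ← 0.200000 + (0.51/6)·(k1 + 2k2 + 2k3 + k4) = -0.115809
t=0.510000, w=-0.115809:
  k1 = f(0.510000, -0.115809) = -1.223310
  k2 = f(0.765000, -0.427753) = -1.822262
  k3 = f(0.765000, -0.580486) = -1.814626
  k4 = f(1.020000, -1.041268) = -2.406137
  w ← -0.115809 + (0.51/6)·(k1 + 2k2 + 2k3 + k4) = -1.042583
w(1.02) ≈ -1.0426

-1.0426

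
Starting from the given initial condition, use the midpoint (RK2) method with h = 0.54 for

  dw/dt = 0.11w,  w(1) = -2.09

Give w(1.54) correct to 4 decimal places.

Midpoint: k1 = f(t_n, w_n); k2 = f(t_n + h/2, w_n + (h/2)·k1); w_{n+1} = w_n + h·k2.
t=1.000000, w=-2.090000:
  k1 = f(1.000000, -2.090000) = -0.229900
  k2 = f(1.270000, -2.152073) = -0.236728
  w ← -2.090000 + 0.54·(-0.236728) = -2.217833
w(1.54) ≈ -2.2178

-2.2178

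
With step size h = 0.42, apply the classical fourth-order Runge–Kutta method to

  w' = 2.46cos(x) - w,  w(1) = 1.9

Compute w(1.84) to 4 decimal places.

0.9449

RK4: k1 = f(x_n, w_n); k2 = f(x_n + h/2, w_n + (h/2)·k1); k3 = f(x_n + h/2, w_n + (h/2)·k2); k4 = f(x_n + h, w_n + h·k3); w_{n+1} = w_n + (h/6)·(k1 + 2k2 + 2k3 + k4).
x=1.000000, w=1.900000:
  k1 = f(1.000000, 1.900000) = -0.570856
  k2 = f(1.210000, 1.780120) = -0.911692
  k3 = f(1.210000, 1.708545) = -0.840117
  k4 = f(1.420000, 1.547151) = -1.177596
  w ← 1.900000 + (0.42/6)·(k1 + 2k2 + 2k3 + k4) = 1.532355
x=1.420000, w=1.532355:
  k1 = f(1.420000, 1.532355) = -1.162800
  k2 = f(1.630000, 1.288167) = -1.433723
  k3 = f(1.630000, 1.231273) = -1.376829
  k4 = f(1.840000, 0.954087) = -1.608358
  w ← 1.532355 + (0.42/6)·(k1 + 2k2 + 2k3 + k4) = 0.944897
w(1.84) ≈ 0.9449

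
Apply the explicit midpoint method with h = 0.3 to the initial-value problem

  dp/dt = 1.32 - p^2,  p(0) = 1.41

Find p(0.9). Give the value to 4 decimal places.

Midpoint: k1 = f(t_n, p_n); k2 = f(t_n + h/2, p_n + (h/2)·k1); p_{n+1} = p_n + h·k2.
t=0.000000, p=1.410000:
  k1 = f(0.000000, 1.410000) = -0.668100
  k2 = f(0.150000, 1.309785) = -0.395537
  p ← 1.410000 + 0.3·(-0.395537) = 1.291339
t=0.300000, p=1.291339:
  k1 = f(0.300000, 1.291339) = -0.347556
  k2 = f(0.450000, 1.239206) = -0.215630
  p ← 1.291339 + 0.3·(-0.215630) = 1.226650
t=0.600000, p=1.226650:
  k1 = f(0.600000, 1.226650) = -0.184670
  k2 = f(0.750000, 1.198949) = -0.117480
  p ← 1.226650 + 0.3·(-0.117480) = 1.191406
p(0.9) ≈ 1.1914

1.1914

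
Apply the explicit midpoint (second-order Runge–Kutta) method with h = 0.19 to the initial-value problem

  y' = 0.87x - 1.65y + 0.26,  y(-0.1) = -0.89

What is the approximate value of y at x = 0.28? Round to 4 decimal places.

-0.3798

Midpoint: k1 = f(x_n, y_n); k2 = f(x_n + h/2, y_n + (h/2)·k1); y_{n+1} = y_n + h·k2.
x=-0.100000, y=-0.890000:
  k1 = f(-0.100000, -0.890000) = 1.641500
  k2 = f(-0.005000, -0.734058) = 1.466845
  y ← -0.890000 + 0.19·1.466845 = -0.611299
x=0.090000, y=-0.611299:
  k1 = f(0.090000, -0.611299) = 1.346944
  k2 = f(0.185000, -0.483340) = 1.218461
  y ← -0.611299 + 0.19·1.218461 = -0.379792
y(0.28) ≈ -0.3798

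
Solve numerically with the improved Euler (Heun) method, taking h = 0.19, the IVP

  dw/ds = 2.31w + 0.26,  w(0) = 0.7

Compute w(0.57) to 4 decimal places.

Heun: k1 = f(s_n, w_n); k2 = f(s_n + h, w_n + h·k1); w_{n+1} = w_n + (h/2)·(k1 + k2).
s=0.000000, w=0.700000:
  k1 = f(0.000000, 0.700000) = 1.877000
  k2 = f(0.190000, 1.056630) = 2.700815
  w ← 0.700000 + (0.19/2)·(1.877000 + 2.700815) = 1.134892
s=0.190000, w=1.134892:
  k1 = f(0.190000, 1.134892) = 2.881602
  k2 = f(0.380000, 1.682397) = 4.146336
  w ← 1.134892 + (0.19/2)·(2.881602 + 4.146336) = 1.802547
s=0.380000, w=1.802547:
  k1 = f(0.380000, 1.802547) = 4.423883
  k2 = f(0.570000, 2.643084) = 6.365525
  w ← 1.802547 + (0.19/2)·(4.423883 + 6.365525) = 2.827540
w(0.57) ≈ 2.8275

2.8275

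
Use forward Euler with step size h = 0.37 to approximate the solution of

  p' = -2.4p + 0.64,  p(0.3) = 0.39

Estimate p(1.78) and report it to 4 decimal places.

Euler: p_{n+1} = p_n + h·f(t_n, p_n).
t=0.300000, p=0.390000: f=-0.296000 → p ← 0.390000 + 0.37·(-0.296000) = 0.280480
t=0.670000, p=0.280480: f=-0.033152 → p ← 0.280480 + 0.37·(-0.033152) = 0.268214
t=1.040000, p=0.268214: f=-0.003713 → p ← 0.268214 + 0.37·(-0.003713) = 0.266840
t=1.410000, p=0.266840: f=-0.000416 → p ← 0.266840 + 0.37·(-0.000416) = 0.266686
p(1.78) ≈ 0.2667

0.2667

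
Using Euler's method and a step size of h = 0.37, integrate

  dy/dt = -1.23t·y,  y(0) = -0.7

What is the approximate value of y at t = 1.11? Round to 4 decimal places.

Euler: y_{n+1} = y_n + h·f(t_n, y_n).
t=0.000000, y=-0.700000: f=0.000000 → y ← -0.700000 + 0.37·0.000000 = -0.700000
t=0.370000, y=-0.700000: f=0.318570 → y ← -0.700000 + 0.37·0.318570 = -0.582129
t=0.740000, y=-0.582129: f=0.529854 → y ← -0.582129 + 0.37·0.529854 = -0.386083
y(1.11) ≈ -0.3861

-0.3861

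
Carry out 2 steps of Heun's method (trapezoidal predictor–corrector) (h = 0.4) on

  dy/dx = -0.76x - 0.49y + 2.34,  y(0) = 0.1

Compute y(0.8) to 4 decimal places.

Heun: k1 = f(x_n, y_n); k2 = f(x_n + h, y_n + h·k1); y_{n+1} = y_n + (h/2)·(k1 + k2).
x=0.000000, y=0.100000:
  k1 = f(0.000000, 0.100000) = 2.291000
  k2 = f(0.400000, 1.016400) = 1.537964
  y ← 0.100000 + (0.4/2)·(2.291000 + 1.537964) = 0.865793
x=0.400000, y=0.865793:
  k1 = f(0.400000, 0.865793) = 1.611762
  k2 = f(0.800000, 1.510497) = 0.991856
  y ← 0.865793 + (0.4/2)·(1.611762 + 0.991856) = 1.386516
y(0.8) ≈ 1.3865

1.3865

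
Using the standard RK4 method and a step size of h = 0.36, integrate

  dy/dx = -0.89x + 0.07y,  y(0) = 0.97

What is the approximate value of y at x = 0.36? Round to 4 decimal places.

RK4: k1 = f(x_n, y_n); k2 = f(x_n + h/2, y_n + (h/2)·k1); k3 = f(x_n + h/2, y_n + (h/2)·k2); k4 = f(x_n + h, y_n + h·k3); y_{n+1} = y_n + (h/6)·(k1 + 2k2 + 2k3 + k4).
x=0.000000, y=0.970000:
  k1 = f(0.000000, 0.970000) = 0.067900
  k2 = f(0.180000, 0.982222) = -0.091444
  k3 = f(0.180000, 0.953540) = -0.093452
  k4 = f(0.360000, 0.936357) = -0.254855
  y ← 0.970000 + (0.36/6)·(k1 + 2k2 + 2k3 + k4) = 0.936595
y(0.36) ≈ 0.9366

0.9366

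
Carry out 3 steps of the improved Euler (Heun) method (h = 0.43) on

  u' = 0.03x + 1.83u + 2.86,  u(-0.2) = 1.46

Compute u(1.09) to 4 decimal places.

Heun: k1 = f(x_n, u_n); k2 = f(x_n + h, u_n + h·k1); u_{n+1} = u_n + (h/2)·(k1 + k2).
x=-0.200000, u=1.460000:
  k1 = f(-0.200000, 1.460000) = 5.525800
  k2 = f(0.230000, 3.836094) = 9.886952
  u ← 1.460000 + (0.43/2)·(5.525800 + 9.886952) = 4.773742
x=0.230000, u=4.773742:
  k1 = f(0.230000, 4.773742) = 11.602847
  k2 = f(0.660000, 9.762966) = 20.746028
  u ← 4.773742 + (0.43/2)·(11.602847 + 20.746028) = 11.728750
x=0.660000, u=11.728750:
  k1 = f(0.660000, 11.728750) = 24.343412
  k2 = f(1.090000, 22.196417) = 43.512143
  u ← 11.728750 + (0.43/2)·(24.343412 + 43.512143) = 26.317694
u(1.09) ≈ 26.3177

26.3177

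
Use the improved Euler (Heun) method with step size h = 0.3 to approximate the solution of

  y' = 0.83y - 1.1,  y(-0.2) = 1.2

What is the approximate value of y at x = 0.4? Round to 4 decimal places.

1.1200

Heun: k1 = f(x_n, y_n); k2 = f(x_n + h, y_n + h·k1); y_{n+1} = y_n + (h/2)·(k1 + k2).
x=-0.200000, y=1.200000:
  k1 = f(-0.200000, 1.200000) = -0.104000
  k2 = f(0.100000, 1.168800) = -0.129896
  y ← 1.200000 + (0.3/2)·(-0.104000 + (-0.129896)) = 1.164916
x=0.100000, y=1.164916:
  k1 = f(0.100000, 1.164916) = -0.133120
  k2 = f(0.400000, 1.124980) = -0.166267
  y ← 1.164916 + (0.3/2)·(-0.133120 + (-0.166267)) = 1.120008
y(0.4) ≈ 1.1200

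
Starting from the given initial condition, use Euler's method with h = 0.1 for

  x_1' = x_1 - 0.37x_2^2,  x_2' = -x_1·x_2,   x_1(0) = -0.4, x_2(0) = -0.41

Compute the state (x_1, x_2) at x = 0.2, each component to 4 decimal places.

-0.4976, -0.4454

Euler on (x_1,x_2): x_1_{n+1} = x_1_n + h·x_1', x_2_{n+1} = x_2_n + h·x_2'.
0.000000: (-0.400000, -0.410000); f=(-0.462197, -0.164000) → (-0.446220, -0.426400)
0.100000: (-0.446220, -0.426400); f=(-0.513492, -0.190268) → (-0.497569, -0.445427)
(x_1(0.2), x_2(0.2)) ≈ (-0.4976, -0.4454)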